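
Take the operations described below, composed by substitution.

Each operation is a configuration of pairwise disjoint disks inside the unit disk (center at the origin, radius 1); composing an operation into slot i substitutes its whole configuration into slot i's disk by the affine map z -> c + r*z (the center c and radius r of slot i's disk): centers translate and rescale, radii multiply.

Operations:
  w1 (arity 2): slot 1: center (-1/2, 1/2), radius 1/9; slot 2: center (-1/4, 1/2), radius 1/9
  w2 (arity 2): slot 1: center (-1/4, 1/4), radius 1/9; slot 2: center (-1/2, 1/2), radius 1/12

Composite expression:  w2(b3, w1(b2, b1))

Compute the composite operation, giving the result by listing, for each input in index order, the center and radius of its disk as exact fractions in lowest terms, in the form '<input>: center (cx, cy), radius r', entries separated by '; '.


b1: center (-25/48, 13/24), radius 1/108; b2: center (-13/24, 13/24), radius 1/108; b3: center (-1/4, 1/4), radius 1/9


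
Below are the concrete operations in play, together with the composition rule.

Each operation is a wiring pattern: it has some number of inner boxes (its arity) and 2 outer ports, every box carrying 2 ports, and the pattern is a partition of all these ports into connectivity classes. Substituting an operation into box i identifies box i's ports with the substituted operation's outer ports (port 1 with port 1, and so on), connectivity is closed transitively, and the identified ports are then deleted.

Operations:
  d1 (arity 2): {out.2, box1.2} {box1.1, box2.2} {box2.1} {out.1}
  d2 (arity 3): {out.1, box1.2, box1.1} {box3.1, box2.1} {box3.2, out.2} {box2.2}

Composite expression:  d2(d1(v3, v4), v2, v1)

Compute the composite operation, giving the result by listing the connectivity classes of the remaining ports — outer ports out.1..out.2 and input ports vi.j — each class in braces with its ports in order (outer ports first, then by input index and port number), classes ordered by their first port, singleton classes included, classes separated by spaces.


{out.1, v3.2} {out.2, v1.2} {v1.1, v2.1} {v2.2} {v3.1, v4.2} {v4.1}

Treat the ports identified at d2 as solder joints: merge, then drop.
through d1, on inputs (v3, v4): {out.1} {out.2, v3.2} {v3.1, v4.2} {v4.1} (out.j = stage outer ports)
through d2, on inputs (v3, v4, v2, v1): {out.1, v3.2} {out.2, v1.2} {v1.1, v2.1} {v2.2} {v3.1, v4.2} {v4.1} (out.j = stage outer ports)


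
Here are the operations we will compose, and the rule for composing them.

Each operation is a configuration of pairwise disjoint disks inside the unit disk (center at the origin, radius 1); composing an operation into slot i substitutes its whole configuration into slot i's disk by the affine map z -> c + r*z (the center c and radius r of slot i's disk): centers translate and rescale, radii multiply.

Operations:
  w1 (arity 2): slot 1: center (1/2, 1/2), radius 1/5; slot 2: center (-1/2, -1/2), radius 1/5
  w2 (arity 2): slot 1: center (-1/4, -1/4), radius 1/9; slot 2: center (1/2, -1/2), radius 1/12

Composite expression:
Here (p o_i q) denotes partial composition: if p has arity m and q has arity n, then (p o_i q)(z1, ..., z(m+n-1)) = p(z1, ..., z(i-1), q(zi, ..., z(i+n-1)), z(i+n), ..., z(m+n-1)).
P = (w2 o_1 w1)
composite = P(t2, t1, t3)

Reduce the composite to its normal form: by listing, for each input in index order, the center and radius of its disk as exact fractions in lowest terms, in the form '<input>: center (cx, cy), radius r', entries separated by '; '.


t1: center (-11/36, -11/36), radius 1/45; t2: center (-7/36, -7/36), radius 1/45; t3: center (1/2, -1/2), radius 1/12

Follow each t-input down from w2: c' goes to c + r*c', radius to r*r'.
input t2: applying the 2 nested substitutions gives center (-7/36, -7/36), radius 1/45
input t1: applying the 2 nested substitutions gives center (-11/36, -11/36), radius 1/45
input t3: applying the 1 nested substitution gives center (1/2, -1/2), radius 1/12


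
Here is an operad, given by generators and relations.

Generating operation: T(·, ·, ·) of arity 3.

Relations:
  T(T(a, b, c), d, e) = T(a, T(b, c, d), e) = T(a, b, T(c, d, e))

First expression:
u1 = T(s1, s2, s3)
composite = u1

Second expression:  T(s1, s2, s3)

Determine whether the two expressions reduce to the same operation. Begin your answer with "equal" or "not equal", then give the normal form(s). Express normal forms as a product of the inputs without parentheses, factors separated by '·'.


equal; the common form is s1 · s2 · s3

Normal form of the first expression: s1 · s2 · s3
Normal form of the second expression: s1 · s2 · s3
Identical normal forms: equal.


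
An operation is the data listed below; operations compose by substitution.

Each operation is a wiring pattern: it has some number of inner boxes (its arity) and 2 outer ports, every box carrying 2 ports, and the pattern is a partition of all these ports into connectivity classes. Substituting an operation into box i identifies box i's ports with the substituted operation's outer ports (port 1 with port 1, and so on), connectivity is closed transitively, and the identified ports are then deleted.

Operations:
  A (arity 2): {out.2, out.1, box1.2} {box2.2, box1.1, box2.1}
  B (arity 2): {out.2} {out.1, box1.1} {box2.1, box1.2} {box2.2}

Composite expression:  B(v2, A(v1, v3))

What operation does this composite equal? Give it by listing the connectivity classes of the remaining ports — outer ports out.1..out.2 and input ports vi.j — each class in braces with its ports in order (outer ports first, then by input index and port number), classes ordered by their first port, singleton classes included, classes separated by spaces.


{out.1, v2.1} {out.2} {v1.1, v3.1, v3.2} {v1.2, v2.2}

Treat the ports identified at B as solder joints: merge, then drop.
composing A on (v1, v3), with out.j its own outer ports: {out.1, out.2, v1.2} {v1.1, v3.1, v3.2}
composing B on (v2, v1, v3), with out.j its own outer ports: {out.1, v2.1} {out.2} {v1.1, v3.1, v3.2} {v1.2, v2.2}


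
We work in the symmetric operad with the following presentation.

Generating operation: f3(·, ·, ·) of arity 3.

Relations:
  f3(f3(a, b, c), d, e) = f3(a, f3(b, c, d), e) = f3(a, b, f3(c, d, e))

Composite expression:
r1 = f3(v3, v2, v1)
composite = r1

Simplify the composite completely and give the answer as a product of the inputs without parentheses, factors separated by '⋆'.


v3 ⋆ v2 ⋆ v1

The f3-tree's shape is irrelevant; the v-reading-order decides.
f3(v3, v2, v1) collapses to v3 ⋆ v2 ⋆ v1


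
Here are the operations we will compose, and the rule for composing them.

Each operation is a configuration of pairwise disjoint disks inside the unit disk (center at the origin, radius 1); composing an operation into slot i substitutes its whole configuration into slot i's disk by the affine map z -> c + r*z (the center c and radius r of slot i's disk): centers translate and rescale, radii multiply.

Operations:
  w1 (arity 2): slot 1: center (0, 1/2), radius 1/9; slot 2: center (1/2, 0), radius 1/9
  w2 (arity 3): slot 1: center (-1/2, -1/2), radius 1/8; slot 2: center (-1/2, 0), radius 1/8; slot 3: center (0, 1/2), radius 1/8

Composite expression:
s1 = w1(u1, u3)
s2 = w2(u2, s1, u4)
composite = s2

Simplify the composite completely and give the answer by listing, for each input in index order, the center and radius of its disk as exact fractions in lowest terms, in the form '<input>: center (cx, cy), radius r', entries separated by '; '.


Affine substitution under w2: radii multiply and u-centers shift.
input u2: composing its 1 substitution step yields center (-1/2, -1/2), radius 1/8
input u1: composing its 2 substitution steps yields center (-1/2, 1/16), radius 1/72
input u3: composing its 2 substitution steps yields center (-7/16, 0), radius 1/72
input u4: composing its 1 substitution step yields center (0, 1/2), radius 1/8

u1: center (-1/2, 1/16), radius 1/72; u2: center (-1/2, -1/2), radius 1/8; u3: center (-7/16, 0), radius 1/72; u4: center (0, 1/2), radius 1/8


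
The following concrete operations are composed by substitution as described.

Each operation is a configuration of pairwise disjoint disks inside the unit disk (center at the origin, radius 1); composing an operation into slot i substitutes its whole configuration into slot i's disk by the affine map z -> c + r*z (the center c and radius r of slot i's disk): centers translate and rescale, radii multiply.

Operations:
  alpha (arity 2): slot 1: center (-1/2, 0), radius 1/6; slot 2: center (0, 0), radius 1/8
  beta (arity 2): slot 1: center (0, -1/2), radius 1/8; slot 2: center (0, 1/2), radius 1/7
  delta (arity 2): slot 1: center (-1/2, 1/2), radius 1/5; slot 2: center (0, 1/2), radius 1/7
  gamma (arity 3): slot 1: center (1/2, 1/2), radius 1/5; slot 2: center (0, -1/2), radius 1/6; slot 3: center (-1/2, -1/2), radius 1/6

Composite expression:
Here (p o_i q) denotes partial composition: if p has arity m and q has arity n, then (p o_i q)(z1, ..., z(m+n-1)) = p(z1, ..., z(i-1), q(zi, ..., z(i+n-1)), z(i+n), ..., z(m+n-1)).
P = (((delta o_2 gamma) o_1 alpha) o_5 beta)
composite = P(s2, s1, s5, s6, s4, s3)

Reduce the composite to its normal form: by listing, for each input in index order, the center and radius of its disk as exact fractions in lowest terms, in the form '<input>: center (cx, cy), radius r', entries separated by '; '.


s1: center (-1/2, 1/2), radius 1/40; s2: center (-3/5, 1/2), radius 1/30; s3: center (-1/14, 37/84), radius 1/294; s4: center (-1/14, 5/12), radius 1/336; s5: center (1/14, 4/7), radius 1/35; s6: center (0, 3/7), radius 1/42

Nesting under delta composes maps z -> c + r*z down each s-path.
s2 passes through 2 substitutions, ending at center (-3/5, 1/2), radius 1/30
s1 passes through 2 substitutions, ending at center (-1/2, 1/2), radius 1/40
s5 passes through 2 substitutions, ending at center (1/14, 4/7), radius 1/35
s6 passes through 2 substitutions, ending at center (0, 3/7), radius 1/42
s4 passes through 3 substitutions, ending at center (-1/14, 5/12), radius 1/336
s3 passes through 3 substitutions, ending at center (-1/14, 37/84), radius 1/294


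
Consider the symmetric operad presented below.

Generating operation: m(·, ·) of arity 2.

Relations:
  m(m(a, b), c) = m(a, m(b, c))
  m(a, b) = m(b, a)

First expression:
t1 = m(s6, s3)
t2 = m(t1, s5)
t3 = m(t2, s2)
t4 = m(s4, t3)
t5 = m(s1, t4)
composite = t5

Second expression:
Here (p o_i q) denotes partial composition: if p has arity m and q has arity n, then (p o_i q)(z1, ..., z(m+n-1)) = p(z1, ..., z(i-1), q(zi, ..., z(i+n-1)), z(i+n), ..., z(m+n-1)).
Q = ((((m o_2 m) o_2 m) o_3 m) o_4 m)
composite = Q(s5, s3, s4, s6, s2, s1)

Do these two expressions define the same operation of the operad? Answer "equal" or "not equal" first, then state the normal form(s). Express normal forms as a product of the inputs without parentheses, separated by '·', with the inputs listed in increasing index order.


equal — both sides give s1 · s2 · s3 · s4 · s5 · s6

The first composite normalizes to s1 · s2 · s3 · s4 · s5 · s6
The second composite normalizes to s1 · s2 · s3 · s4 · s5 · s6
Identical normal forms: equal.


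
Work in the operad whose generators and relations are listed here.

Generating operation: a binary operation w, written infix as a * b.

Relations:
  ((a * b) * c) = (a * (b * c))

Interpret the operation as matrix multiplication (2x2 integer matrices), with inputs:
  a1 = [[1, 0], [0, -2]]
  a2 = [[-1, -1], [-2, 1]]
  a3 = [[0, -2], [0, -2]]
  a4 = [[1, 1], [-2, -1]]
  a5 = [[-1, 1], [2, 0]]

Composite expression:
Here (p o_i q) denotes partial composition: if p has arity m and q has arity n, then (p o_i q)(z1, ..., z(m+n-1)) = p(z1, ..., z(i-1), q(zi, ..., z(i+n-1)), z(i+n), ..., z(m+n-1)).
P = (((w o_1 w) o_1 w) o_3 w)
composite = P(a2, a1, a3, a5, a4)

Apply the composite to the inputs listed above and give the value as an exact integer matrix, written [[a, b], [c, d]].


[[-4, -4], [16, 16]]

(a2 * a1) = [[-1, 2], [-2, -2]]
(a3 * a5) = [[-4, 0], [-4, 0]]
((a2 * a1) * (a3 * a5)) = [[-4, 0], [16, 0]]
(((a2 * a1) * (a3 * a5)) * a4) = [[-4, -4], [16, 16]]


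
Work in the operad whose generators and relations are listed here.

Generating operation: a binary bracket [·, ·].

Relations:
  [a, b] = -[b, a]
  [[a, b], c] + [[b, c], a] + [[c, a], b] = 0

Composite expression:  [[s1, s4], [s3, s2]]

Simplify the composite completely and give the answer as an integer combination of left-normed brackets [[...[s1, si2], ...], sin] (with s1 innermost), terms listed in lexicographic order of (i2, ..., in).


-[[[s1, s4], s2], s3] + [[[s1, s4], s3], s2]


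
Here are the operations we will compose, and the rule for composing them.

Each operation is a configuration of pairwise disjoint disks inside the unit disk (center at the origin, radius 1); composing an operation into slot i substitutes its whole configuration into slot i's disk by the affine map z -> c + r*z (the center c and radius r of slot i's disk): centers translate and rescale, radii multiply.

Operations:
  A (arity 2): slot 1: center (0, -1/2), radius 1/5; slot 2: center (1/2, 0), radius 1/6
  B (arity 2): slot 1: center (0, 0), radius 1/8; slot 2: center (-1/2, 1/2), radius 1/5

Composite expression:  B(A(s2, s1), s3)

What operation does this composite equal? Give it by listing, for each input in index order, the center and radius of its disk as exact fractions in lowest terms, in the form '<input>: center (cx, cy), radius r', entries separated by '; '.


Nesting under B composes maps z -> c + r*z down each s-path.
input s2: applying the 2 nested substitutions gives center (0, -1/16), radius 1/40
input s1: applying the 2 nested substitutions gives center (1/16, 0), radius 1/48
input s3: applying the 1 nested substitution gives center (-1/2, 1/2), radius 1/5

s1: center (1/16, 0), radius 1/48; s2: center (0, -1/16), radius 1/40; s3: center (-1/2, 1/2), radius 1/5


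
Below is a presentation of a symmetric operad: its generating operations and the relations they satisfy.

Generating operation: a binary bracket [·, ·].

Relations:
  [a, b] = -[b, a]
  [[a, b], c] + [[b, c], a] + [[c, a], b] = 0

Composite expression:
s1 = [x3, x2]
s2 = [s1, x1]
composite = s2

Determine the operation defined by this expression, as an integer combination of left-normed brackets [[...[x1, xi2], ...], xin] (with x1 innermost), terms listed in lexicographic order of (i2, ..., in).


[[x1, x2], x3] - [[x1, x3], x2]

Expand each bracket as ab - ba; the x1-initial words give the coefficients.
Composite bracket: [[x3, x2], x1]
Under [a, b] = ab - ba we get 4 signed associative words (2^2 = 4).
Keep just the words that open with x1:
  x1x2x3 (sign +1) contributes +[[x1, x2], x3]
  x1x3x2 (sign -1) contributes -[[x1, x3], x2]


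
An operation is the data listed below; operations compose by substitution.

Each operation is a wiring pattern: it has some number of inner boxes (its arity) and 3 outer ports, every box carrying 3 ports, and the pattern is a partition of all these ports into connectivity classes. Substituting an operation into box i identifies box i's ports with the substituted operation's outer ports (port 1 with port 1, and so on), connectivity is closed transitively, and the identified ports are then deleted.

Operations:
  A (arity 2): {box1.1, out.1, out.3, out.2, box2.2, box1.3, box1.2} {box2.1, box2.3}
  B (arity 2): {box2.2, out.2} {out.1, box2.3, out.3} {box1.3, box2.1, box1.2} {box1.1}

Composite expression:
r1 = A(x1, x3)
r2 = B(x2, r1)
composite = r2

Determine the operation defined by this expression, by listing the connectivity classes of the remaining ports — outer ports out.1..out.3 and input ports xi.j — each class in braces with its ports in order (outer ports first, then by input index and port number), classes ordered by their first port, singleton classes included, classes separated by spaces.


{out.1, out.2, out.3, x1.1, x1.2, x1.3, x2.2, x2.3, x3.2} {x2.1} {x3.1, x3.3}

Substituting into B glues patterns; closure does the rest.
after A, the pattern on (x1, x3) reads {out.1, out.2, out.3, x1.1, x1.2, x1.3, x3.2} {x3.1, x3.3} (out.j = its outer ports)
after B, the pattern on (x2, x1, x3) reads {out.1, out.2, out.3, x1.1, x1.2, x1.3, x2.2, x2.3, x3.2} {x2.1} {x3.1, x3.3} (out.j = its outer ports)


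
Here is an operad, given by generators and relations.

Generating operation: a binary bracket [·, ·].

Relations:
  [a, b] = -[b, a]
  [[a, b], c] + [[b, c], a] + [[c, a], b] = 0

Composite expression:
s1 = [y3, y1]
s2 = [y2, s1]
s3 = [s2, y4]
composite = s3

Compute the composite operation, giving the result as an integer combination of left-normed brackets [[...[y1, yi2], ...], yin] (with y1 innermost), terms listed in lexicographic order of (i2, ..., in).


[[[y1, y3], y2], y4]

A multilinear Lie element is pinned by y1-initial words (y1 innermost).
Composite bracket: [[y2, [y3, y1]], y4]
Full expansion: 8 signed words from ab - ba (2^3 = 8).
Keep just the words that open with y1:
  sign of y1y3y2y4 is +1, so it contributes +[[[y1, y3], y2], y4]


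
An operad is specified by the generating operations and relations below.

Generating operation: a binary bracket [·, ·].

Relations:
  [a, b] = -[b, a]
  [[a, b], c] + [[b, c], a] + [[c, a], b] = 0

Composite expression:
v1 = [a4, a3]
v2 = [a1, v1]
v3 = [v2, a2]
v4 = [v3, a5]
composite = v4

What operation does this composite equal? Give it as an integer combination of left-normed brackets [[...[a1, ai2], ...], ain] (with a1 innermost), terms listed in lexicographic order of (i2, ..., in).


-[[[[a1, a3], a4], a2], a5] + [[[[a1, a4], a3], a2], a5]


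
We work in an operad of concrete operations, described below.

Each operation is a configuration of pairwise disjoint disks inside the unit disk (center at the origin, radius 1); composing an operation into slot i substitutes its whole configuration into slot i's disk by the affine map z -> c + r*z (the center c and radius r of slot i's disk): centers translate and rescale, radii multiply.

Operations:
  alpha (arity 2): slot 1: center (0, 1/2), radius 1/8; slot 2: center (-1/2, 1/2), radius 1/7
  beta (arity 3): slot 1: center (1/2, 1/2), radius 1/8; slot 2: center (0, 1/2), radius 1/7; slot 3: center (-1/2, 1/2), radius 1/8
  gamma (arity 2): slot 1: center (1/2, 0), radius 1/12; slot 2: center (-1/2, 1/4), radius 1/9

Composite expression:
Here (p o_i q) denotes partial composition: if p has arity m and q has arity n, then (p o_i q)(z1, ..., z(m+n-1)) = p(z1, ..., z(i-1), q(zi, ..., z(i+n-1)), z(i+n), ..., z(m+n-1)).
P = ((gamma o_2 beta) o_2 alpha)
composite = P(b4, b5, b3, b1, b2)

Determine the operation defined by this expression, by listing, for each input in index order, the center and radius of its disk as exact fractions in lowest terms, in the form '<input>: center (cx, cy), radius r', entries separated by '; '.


b1: center (-1/2, 11/36), radius 1/63; b2: center (-5/9, 11/36), radius 1/72; b3: center (-65/144, 5/16), radius 1/504; b4: center (1/2, 0), radius 1/12; b5: center (-4/9, 5/16), radius 1/576

Each b-disk chains the slot maps above it in gamma; radii multiply.
b4 passes through 1 substitution, ending at center (1/2, 0), radius 1/12
b5 passes through 3 substitutions, ending at center (-4/9, 5/16), radius 1/576
b3 passes through 3 substitutions, ending at center (-65/144, 5/16), radius 1/504
b1 passes through 2 substitutions, ending at center (-1/2, 11/36), radius 1/63
b2 passes through 2 substitutions, ending at center (-5/9, 11/36), radius 1/72


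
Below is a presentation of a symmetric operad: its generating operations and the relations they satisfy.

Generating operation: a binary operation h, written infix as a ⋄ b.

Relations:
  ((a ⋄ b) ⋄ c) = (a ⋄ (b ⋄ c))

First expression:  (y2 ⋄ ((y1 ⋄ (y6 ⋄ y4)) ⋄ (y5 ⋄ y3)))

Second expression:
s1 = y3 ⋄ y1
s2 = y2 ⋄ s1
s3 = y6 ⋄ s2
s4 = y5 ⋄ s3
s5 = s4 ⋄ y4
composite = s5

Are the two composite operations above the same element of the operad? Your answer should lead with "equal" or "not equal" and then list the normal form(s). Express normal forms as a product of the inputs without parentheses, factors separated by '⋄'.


not equal: they reduce to y2 ⋄ y1 ⋄ y6 ⋄ y4 ⋄ y5 ⋄ y3 and y5 ⋄ y6 ⋄ y2 ⋄ y3 ⋄ y1 ⋄ y4

The first expression, normalized: y2 ⋄ y1 ⋄ y6 ⋄ y4 ⋄ y5 ⋄ y3
The second expression, normalized: y5 ⋄ y6 ⋄ y2 ⋄ y3 ⋄ y1 ⋄ y4
No match — not equal.


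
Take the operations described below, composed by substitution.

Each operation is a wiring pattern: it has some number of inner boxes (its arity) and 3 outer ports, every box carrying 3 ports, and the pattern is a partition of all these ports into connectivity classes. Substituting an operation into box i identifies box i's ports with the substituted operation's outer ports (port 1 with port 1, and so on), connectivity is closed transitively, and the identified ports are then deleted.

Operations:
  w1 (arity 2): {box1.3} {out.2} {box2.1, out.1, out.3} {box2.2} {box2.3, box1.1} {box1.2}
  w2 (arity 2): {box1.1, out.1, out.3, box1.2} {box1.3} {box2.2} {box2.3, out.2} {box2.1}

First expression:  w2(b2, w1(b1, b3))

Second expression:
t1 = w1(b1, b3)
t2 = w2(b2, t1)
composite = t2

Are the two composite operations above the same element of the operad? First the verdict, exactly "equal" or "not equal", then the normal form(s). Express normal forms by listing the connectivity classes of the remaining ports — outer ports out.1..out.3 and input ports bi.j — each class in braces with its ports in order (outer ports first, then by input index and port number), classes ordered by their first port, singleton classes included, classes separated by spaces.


The first expression reduces to {out.1, out.3, b2.1, b2.2} {out.2, b3.1} {b1.1, b3.3} {b1.2} {b1.3} {b2.3} {b3.2}
The second expression reduces to {out.1, out.3, b2.1, b2.2} {out.2, b3.1} {b1.1, b3.3} {b1.2} {b1.3} {b2.3} {b3.2}
Both agree, so they are equal.

equal; both compose to {out.1, out.3, b2.1, b2.2} {out.2, b3.1} {b1.1, b3.3} {b1.2} {b1.3} {b2.3} {b3.2}


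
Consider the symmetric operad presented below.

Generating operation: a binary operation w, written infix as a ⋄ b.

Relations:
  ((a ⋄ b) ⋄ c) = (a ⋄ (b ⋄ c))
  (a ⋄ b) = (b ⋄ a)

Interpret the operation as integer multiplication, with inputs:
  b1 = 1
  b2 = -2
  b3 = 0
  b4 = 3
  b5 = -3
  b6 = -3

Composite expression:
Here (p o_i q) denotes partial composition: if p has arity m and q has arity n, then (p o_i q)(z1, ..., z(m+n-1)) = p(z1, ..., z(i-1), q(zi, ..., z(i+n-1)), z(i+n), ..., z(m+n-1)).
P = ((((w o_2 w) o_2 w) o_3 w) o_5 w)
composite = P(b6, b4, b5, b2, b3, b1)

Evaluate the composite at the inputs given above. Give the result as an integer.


0

(b5 ⋄ b2) = 6
(b4 ⋄ (b5 ⋄ b2)) = 18
(b3 ⋄ b1) = 0
((b4 ⋄ (b5 ⋄ b2)) ⋄ (b3 ⋄ b1)) = 0
(b6 ⋄ ((b4 ⋄ (b5 ⋄ b2)) ⋄ (b3 ⋄ b1))) = 0


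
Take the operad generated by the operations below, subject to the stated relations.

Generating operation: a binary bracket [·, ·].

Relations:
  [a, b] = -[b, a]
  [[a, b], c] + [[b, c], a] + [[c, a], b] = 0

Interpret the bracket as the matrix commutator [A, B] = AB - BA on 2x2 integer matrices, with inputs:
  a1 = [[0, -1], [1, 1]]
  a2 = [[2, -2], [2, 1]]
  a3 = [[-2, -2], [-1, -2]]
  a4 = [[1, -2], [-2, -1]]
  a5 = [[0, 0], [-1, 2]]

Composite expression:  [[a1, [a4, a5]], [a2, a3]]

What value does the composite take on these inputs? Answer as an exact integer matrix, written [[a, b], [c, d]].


[[28, -88], [124, -28]]


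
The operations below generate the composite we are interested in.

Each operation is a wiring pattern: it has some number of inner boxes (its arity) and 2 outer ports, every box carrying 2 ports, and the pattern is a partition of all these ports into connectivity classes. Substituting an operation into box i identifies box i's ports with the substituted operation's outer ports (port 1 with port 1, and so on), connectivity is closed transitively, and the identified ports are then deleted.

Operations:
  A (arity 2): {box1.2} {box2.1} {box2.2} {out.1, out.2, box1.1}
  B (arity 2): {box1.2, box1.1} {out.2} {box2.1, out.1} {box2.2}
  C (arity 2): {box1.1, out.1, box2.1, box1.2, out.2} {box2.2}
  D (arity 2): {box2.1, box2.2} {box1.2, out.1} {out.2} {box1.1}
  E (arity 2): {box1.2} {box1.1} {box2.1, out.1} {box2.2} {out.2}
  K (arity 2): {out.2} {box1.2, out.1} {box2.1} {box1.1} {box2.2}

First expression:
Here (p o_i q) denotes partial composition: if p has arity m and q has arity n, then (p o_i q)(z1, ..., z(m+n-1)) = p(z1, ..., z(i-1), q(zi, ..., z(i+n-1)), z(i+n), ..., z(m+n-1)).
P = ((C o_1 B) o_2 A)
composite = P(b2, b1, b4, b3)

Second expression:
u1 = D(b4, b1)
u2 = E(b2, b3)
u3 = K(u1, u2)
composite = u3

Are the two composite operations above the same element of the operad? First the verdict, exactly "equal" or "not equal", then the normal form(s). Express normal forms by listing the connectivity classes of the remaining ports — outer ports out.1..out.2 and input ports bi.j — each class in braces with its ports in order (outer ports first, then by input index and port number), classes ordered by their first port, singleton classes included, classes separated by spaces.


Reducing the first expression gives {out.1, out.2, b1.1, b3.1} {b1.2} {b2.1, b2.2} {b3.2} {b4.1} {b4.2}
Reducing the second expression gives {out.1} {out.2} {b1.1, b1.2} {b2.1} {b2.2} {b3.1} {b3.2} {b4.1} {b4.2}
The normal forms differ: not equal.

not equal; the first gives {out.1, out.2, b1.1, b3.1} {b1.2} {b2.1, b2.2} {b3.2} {b4.1} {b4.2} and the second {out.1} {out.2} {b1.1, b1.2} {b2.1} {b2.2} {b3.1} {b3.2} {b4.1} {b4.2}


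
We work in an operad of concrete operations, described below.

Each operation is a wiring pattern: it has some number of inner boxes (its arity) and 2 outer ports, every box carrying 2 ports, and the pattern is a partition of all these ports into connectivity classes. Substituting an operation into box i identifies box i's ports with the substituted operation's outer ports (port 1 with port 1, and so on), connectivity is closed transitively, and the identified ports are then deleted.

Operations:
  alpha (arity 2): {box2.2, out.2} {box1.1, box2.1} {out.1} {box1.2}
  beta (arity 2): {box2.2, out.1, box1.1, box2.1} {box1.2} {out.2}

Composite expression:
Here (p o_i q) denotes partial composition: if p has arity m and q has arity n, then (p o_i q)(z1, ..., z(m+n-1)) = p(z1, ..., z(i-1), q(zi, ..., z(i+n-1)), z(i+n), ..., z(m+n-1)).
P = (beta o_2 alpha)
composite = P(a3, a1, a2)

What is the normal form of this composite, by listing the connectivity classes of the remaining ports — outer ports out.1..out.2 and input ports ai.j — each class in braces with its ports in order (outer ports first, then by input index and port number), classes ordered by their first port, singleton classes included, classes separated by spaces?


{out.1, a2.2, a3.1} {out.2} {a1.1, a2.1} {a1.2} {a3.2}

After gluing at beta, chains via deleted ports link the a-ports.
through alpha, on inputs (a1, a2): {out.1} {out.2, a2.2} {a1.1, a2.1} {a1.2} (out.j = stage outer ports)
through beta, on inputs (a3, a1, a2): {out.1, a2.2, a3.1} {out.2} {a1.1, a2.1} {a1.2} {a3.2} (out.j = stage outer ports)


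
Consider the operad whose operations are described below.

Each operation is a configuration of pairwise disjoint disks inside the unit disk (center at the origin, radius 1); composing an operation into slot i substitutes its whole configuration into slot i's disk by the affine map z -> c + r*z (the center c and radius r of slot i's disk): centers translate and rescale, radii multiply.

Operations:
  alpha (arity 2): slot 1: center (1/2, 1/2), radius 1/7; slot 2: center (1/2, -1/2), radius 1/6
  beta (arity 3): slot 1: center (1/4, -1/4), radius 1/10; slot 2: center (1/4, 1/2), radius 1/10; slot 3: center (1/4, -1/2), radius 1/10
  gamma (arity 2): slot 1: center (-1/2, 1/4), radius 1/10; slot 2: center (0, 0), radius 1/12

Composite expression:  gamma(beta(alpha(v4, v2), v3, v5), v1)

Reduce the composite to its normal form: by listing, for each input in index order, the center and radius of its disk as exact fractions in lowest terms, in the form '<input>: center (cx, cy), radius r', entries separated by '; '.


v1: center (0, 0), radius 1/12; v2: center (-47/100, 11/50), radius 1/600; v3: center (-19/40, 3/10), radius 1/100; v4: center (-47/100, 23/100), radius 1/700; v5: center (-19/40, 1/5), radius 1/100


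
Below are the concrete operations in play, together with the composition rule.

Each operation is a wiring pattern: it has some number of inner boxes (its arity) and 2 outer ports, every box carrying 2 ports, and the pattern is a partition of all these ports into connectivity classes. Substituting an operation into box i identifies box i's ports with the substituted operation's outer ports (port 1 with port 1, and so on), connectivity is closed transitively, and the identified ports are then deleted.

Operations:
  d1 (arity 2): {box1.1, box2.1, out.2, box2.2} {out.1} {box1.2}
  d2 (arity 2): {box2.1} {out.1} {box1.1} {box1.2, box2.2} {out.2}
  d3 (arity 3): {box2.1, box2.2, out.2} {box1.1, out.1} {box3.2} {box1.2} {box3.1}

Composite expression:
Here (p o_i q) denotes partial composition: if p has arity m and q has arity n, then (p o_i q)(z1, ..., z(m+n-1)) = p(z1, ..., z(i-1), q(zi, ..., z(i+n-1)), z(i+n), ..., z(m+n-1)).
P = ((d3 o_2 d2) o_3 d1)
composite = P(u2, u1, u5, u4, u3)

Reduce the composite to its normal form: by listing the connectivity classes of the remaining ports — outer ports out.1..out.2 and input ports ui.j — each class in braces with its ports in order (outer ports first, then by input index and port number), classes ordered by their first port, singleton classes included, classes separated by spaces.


{out.1, u2.1} {out.2} {u1.1} {u1.2, u4.1, u4.2, u5.1} {u2.2} {u3.1} {u3.2} {u5.2}

Substituting into d3 glues patterns; closure does the rest.
stage d1: inputs (u5, u4), connectivity {out.1} {out.2, u4.1, u4.2, u5.1} {u5.2}, out.j its boundary
stage d2: inputs (u1, u5, u4), connectivity {out.1} {out.2} {u1.1} {u1.2, u4.1, u4.2, u5.1} {u5.2}, out.j its boundary
stage d3: inputs (u2, u1, u5, u4, u3), connectivity {out.1, u2.1} {out.2} {u1.1} {u1.2, u4.1, u4.2, u5.1} {u2.2} {u3.1} {u3.2} {u5.2}, out.j its boundary


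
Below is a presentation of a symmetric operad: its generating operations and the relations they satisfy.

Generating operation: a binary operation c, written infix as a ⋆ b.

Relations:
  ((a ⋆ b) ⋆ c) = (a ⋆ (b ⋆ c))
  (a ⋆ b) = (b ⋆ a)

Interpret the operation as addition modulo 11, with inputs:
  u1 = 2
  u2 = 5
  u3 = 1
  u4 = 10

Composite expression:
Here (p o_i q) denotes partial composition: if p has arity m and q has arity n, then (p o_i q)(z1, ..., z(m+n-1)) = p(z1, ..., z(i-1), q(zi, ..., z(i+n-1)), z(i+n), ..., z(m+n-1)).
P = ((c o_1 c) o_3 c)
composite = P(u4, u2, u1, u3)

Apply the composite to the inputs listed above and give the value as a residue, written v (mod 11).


(u4 ⋆ u2) = 4
(u1 ⋆ u3) = 3
((u4 ⋆ u2) ⋆ (u1 ⋆ u3)) = 7

7 (mod 11)


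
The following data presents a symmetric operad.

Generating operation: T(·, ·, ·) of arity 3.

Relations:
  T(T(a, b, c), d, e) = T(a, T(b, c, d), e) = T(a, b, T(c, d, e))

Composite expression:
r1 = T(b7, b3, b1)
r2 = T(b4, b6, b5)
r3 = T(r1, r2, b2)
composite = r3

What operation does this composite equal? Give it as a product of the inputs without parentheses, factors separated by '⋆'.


Key point: T is associative — brackets drop, the b-order remains.
T(b7, b3, b1) reduces to b7 ⋆ b3 ⋆ b1
T(b4, b6, b5) reduces to b4 ⋆ b6 ⋆ b5
T(T(b7, b3, b1), T(b4, b6, b5), b2) reduces to b7 ⋆ b3 ⋆ b1 ⋆ b4 ⋆ b6 ⋆ b5 ⋆ b2

b7 ⋆ b3 ⋆ b1 ⋆ b4 ⋆ b6 ⋆ b5 ⋆ b2


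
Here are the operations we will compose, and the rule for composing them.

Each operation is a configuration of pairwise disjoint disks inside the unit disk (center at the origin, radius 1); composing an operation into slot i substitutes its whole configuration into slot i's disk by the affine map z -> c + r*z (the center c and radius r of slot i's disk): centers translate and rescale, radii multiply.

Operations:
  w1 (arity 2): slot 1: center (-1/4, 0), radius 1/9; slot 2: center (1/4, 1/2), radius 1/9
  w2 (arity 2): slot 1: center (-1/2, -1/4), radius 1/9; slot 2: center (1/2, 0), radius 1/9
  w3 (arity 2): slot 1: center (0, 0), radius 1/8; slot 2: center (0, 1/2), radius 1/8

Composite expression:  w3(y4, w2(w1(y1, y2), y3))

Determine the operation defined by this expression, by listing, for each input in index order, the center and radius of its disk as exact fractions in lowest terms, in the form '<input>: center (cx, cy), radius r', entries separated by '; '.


Each y-disk chains the slot maps above it in w3; radii multiply.
tracing y4 down its 1-map path: center (0, 0), radius 1/8
tracing y1 down its 3-map path: center (-19/288, 15/32), radius 1/648
tracing y2 down its 3-map path: center (-17/288, 137/288), radius 1/648
tracing y3 down its 2-map path: center (1/16, 1/2), radius 1/72

y1: center (-19/288, 15/32), radius 1/648; y2: center (-17/288, 137/288), radius 1/648; y3: center (1/16, 1/2), radius 1/72; y4: center (0, 0), radius 1/8


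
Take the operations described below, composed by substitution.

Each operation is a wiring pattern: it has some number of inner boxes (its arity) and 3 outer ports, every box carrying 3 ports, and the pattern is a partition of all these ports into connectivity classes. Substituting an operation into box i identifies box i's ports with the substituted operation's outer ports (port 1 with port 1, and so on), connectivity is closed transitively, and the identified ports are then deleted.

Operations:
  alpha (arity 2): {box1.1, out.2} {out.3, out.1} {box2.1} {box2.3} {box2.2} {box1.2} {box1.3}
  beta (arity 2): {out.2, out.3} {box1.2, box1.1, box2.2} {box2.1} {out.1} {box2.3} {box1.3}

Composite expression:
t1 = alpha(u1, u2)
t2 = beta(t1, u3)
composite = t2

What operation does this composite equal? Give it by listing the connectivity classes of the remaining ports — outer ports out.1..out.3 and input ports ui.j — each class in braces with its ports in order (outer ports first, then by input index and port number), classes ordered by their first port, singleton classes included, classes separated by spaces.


{out.1} {out.2, out.3} {u1.1, u3.2} {u1.2} {u1.3} {u2.1} {u2.2} {u2.3} {u3.1} {u3.3}

Two ports join when wires chain via beta-identified ports.
through alpha, on inputs (u1, u2): {out.1, out.3} {out.2, u1.1} {u1.2} {u1.3} {u2.1} {u2.2} {u2.3} (out.j = stage outer ports)
through beta, on inputs (u1, u2, u3): {out.1} {out.2, out.3} {u1.1, u3.2} {u1.2} {u1.3} {u2.1} {u2.2} {u2.3} {u3.1} {u3.3} (out.j = stage outer ports)


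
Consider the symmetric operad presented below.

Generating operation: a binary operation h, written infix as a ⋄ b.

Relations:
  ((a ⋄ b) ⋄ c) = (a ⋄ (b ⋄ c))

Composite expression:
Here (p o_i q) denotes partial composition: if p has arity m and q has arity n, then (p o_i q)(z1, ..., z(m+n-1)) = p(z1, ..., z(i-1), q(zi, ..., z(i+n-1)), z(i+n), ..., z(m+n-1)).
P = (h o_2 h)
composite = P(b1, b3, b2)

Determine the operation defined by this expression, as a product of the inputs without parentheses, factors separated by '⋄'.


Associativity of h dissolves the nesting; only the b-input order survives.
(b3 ⋄ b2) collapses to b3 ⋄ b2
(b1 ⋄ (b3 ⋄ b2)) collapses to b1 ⋄ b3 ⋄ b2

b1 ⋄ b3 ⋄ b2


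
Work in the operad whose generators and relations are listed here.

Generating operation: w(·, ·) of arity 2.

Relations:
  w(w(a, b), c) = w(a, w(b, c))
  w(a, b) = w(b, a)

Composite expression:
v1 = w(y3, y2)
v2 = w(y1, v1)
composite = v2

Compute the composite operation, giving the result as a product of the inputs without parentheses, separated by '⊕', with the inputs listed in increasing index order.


Reordering under w is free, so list the y-inputs canonically.
w(y3, y2) spells out as y3 ⊕ y2
w(y1, w(y3, y2)) spells out as y1 ⊕ y3 ⊕ y2
commutativity sorts the factors: y1 ⊕ y2 ⊕ y3

y1 ⊕ y2 ⊕ y3


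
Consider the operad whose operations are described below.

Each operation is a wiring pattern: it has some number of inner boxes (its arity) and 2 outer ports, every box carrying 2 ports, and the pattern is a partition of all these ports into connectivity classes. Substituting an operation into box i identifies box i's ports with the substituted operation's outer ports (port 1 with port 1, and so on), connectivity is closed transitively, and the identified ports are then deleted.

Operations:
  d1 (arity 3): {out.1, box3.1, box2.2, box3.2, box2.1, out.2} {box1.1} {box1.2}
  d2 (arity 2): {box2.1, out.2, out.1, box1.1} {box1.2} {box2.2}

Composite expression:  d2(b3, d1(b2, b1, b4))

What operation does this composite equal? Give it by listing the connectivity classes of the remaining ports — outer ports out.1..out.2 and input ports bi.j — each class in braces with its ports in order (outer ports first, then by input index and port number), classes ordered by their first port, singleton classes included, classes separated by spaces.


{out.1, out.2, b1.1, b1.2, b3.1, b4.1, b4.2} {b2.1} {b2.2} {b3.2}

After gluing at d2, chains via deleted ports link the b-ports.
stage d1: inputs (b2, b1, b4), connectivity {out.1, out.2, b1.1, b1.2, b4.1, b4.2} {b2.1} {b2.2}, out.j its boundary
stage d2: inputs (b3, b2, b1, b4), connectivity {out.1, out.2, b1.1, b1.2, b3.1, b4.1, b4.2} {b2.1} {b2.2} {b3.2}, out.j its boundary


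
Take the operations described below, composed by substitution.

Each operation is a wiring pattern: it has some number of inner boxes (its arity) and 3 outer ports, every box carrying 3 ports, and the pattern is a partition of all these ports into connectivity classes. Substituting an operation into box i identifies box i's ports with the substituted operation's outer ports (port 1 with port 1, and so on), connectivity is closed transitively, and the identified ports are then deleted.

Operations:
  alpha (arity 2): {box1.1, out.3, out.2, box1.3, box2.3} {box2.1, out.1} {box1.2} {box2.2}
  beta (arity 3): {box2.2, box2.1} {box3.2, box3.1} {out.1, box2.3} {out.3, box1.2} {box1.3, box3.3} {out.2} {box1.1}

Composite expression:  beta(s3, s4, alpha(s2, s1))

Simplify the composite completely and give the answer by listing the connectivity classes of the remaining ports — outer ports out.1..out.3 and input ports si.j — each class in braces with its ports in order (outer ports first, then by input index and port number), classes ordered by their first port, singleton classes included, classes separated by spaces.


{out.1, s4.3} {out.2} {out.3, s3.2} {s1.1, s1.3, s2.1, s2.3, s3.3} {s1.2} {s2.2} {s3.1} {s4.1, s4.2}

Two ports join when wires chain via beta-identified ports.
alpha over (s2, s1) gives {out.1, s1.1} {out.2, out.3, s1.3, s2.1, s2.3} {s1.2} {s2.2}, out.j being that stage's outer ports
beta over (s3, s4, s2, s1) gives {out.1, s4.3} {out.2} {out.3, s3.2} {s1.1, s1.3, s2.1, s2.3, s3.3} {s1.2} {s2.2} {s3.1} {s4.1, s4.2}, out.j being that stage's outer ports


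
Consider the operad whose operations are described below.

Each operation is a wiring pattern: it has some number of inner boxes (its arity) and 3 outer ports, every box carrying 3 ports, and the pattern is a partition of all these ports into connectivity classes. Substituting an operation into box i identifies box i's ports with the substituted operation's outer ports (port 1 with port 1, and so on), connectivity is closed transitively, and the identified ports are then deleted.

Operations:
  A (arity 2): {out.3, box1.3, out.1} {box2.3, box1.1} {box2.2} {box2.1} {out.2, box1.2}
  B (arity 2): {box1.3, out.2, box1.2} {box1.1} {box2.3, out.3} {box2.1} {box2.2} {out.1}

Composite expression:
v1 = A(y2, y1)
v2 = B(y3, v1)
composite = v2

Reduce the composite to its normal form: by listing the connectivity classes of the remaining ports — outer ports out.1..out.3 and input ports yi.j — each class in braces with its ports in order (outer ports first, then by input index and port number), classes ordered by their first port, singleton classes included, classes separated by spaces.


{out.1} {out.2, y3.2, y3.3} {out.3, y2.3} {y1.1} {y1.2} {y1.3, y2.1} {y2.2} {y3.1}

Two ports join when wires chain via B-identified ports.
A over (y2, y1) gives {out.1, out.3, y2.3} {out.2, y2.2} {y1.1} {y1.2} {y1.3, y2.1}, out.j being that stage's outer ports
B over (y3, y2, y1) gives {out.1} {out.2, y3.2, y3.3} {out.3, y2.3} {y1.1} {y1.2} {y1.3, y2.1} {y2.2} {y3.1}, out.j being that stage's outer ports
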